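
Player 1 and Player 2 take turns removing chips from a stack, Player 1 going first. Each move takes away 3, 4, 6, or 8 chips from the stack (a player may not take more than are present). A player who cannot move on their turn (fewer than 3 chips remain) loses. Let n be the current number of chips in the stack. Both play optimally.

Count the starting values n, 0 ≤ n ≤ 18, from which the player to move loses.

6

Classify positions by backward induction: terminal positions (no move available) are L. From any other position, the mover wins iff some move reaches an L.
n=0: no move → L
n=1: no move → L
n=2: no move → L
n=3: W (go to 0, an L position)
n=4: W (go to 1, an L position)
n=5: W (go to 2, an L position)
n=6: W (go to 2, an L position)
n=7: W (go to 1, an L position)
n=8: W (go to 2, an L position)
n=9: W (go to 1, an L position)
n=10: W (go to 2, an L position)
n=11: L (options 8(W), 7(W), 5(W), 3(W) are all W)
n=12: L (options 9(W), 8(W), 6(W), 4(W) are all W)
n=13: L (options 10(W), 9(W), 7(W), 5(W) are all W)
n=14: W (go to 11, an L position)
n=15: W (go to 12, an L position)
n=16: W (go to 13, an L position)
n=17: W (go to 13, an L position)
n=18: W (go to 12, an L position)
L entries with 0 ≤ n ≤ 18: n = 0, 1, 2, 11, 12, 13; that makes 6.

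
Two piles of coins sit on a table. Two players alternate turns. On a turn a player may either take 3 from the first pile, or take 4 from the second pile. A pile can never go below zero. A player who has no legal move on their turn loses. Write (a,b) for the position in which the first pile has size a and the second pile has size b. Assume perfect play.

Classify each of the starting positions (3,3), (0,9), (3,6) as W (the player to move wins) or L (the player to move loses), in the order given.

(3,3): W, (0,9): L, (3,6): L

Label each position W (a win for the player to move) or L (a loss). A position with no legal move is L; any other position is W exactly when some move reaches an L, and L when every move reaches a W.
No move ever increases a pile, so every position that can arise here has a ≤ 3 and b ≤ 9; it is enough to label the cells with 0 ≤ a ≤ 3 and 0 ≤ b ≤ 9.
Every move lowers a or b (never raises either), so fill the grid row by row in increasing a, and left to right within a row: each cell's successors are then already labelled.
      b=0  b=1  b=2  b=3  b=4  b=5  b=6  b=7  b=8  b=9
a=0:    L    L    L    L    W    W    W    W    L    L
a=1:    L    L    L    L    W    W    W    W    L    L
a=2:    L    L    L    L    W    W    W    W    L    L
a=3:    W    W    W    W    L    L    L    L    W    W
Cells with no legal move (terminal, hence L): (0,0), (0,1), (0,2), (0,3), (1,0), (1,1), (1,2), (1,3), (2,0), (2,1), (2,2), (2,3).
The remaining L cells, each justified by listing all of its moves:
(0,8): L (sole option (0,4)(W) is W)
(0,9): L (sole option (0,5)(W) is W)
(1,8): L (sole option (1,4)(W) is W)
(1,9): L (sole option (1,5)(W) is W)
(2,8): L (sole option (2,4)(W) is W)
(2,9): L (sole option (2,5)(W) is W)
(3,4): L (options (0,4)(W), (3,0)(W) are all W)
(3,5): L (options (0,5)(W), (3,1)(W) are all W)
(3,6): L (options (0,6)(W), (3,2)(W) are all W)
(3,7): L (options (0,7)(W), (3,3)(W) are all W)
Every other cell has at least one move into one of the L cells above, so it is W.
(3,3): the move to (0,3) reaches an L cell, so W
(0,9): one of the L cells justified above, so L
(3,6): one of the L cells justified above, so L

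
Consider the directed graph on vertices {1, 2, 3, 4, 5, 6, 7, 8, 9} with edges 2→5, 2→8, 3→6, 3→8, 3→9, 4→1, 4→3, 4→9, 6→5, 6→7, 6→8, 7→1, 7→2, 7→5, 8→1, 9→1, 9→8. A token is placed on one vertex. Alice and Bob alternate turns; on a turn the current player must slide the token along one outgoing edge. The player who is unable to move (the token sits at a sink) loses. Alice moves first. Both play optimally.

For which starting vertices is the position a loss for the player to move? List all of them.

Classify positions by backward induction: terminal positions (no move available) are L. From any other position, the mover wins iff some move reaches an L.
Every edge goes from a vertex to one that appears earlier in the order 5, 1, 8, 2, 7, 6, 9, 3, 4, so processing vertices in that order labels each vertex after all of its successors.
5: no outgoing edge → L
1: no outgoing edge → L
8: reaches L-position 1 → W
2: reaches L-position 5 → W
7: reaches L-position 1 → W
6: reaches L-position 5 → W
9: reaches L-position 1 → W
3: only reaches 9(W), 6(W), 8(W), all W → L
4: reaches L-position 3 → W
Reading off the rows marked L gives the requested list; there are 3 such vertices.

1, 3, 5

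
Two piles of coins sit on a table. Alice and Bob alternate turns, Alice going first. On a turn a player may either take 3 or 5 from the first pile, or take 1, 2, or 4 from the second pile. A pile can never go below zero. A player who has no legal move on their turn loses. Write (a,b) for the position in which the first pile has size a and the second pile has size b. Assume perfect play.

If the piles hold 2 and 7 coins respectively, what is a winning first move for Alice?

Positions with no move are L. A position that does have a move is losing for the player to move precisely when every available move leads to a winning position for the opponent. Fill in the labels:
No move ever increases a pile, so every position that can arise here has a ≤ 2 and b ≤ 7; it is enough to label the cells with 0 ≤ a ≤ 2 and 0 ≤ b ≤ 7.
Every move lowers a or b (never raises either), so fill the grid row by row in increasing a, and left to right within a row: each cell's successors are then already labelled.
      b=0  b=1  b=2  b=3  b=4  b=5  b=6  b=7
a=0:    L    W    W    L    W    W    L    W
a=1:    L    W    W    L    W    W    L    W
a=2:    L    W    W    L    W    W    L    W
Cells with no legal move (terminal, hence L): (0,0), (1,0), (2,0).
The remaining L cells, each justified by listing all of its moves:
(0,3): moves to (0,2)(W), (0,1)(W); every one is W ⇒ L
(0,6): moves to (0,5)(W), (0,4)(W), (0,2)(W); every one is W ⇒ L
(1,3): moves to (1,2)(W), (1,1)(W); every one is W ⇒ L
(1,6): moves to (1,5)(W), (1,4)(W), (1,2)(W); every one is W ⇒ L
(2,3): moves to (2,2)(W), (2,1)(W); every one is W ⇒ L
(2,6): moves to (2,5)(W), (2,4)(W), (2,2)(W); every one is W ⇒ L
Every other cell has at least one move into one of the L cells above, so it is W.
From (2,7), the L positions reachable in one move are: (2,6), (2,3). Any move reaching one of these is winning.

Move to (2,6).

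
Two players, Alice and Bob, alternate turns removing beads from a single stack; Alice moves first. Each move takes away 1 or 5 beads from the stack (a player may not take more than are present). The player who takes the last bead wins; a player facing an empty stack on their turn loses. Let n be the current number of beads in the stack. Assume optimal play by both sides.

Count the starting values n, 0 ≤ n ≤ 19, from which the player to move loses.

Use the standard recursion: the mover loses at a terminal position; elsewhere, the mover wins exactly when some move hands the opponent an L position.
n=0: no move → L
n=1: reaches L-position 0 → W
n=2: only reaches 1(W), which is W → L
n=3: reaches L-position 2 → W
n=4: only reaches 3(W), which is W → L
n=5: reaches L-position 4 → W
n=6: only reaches 5(W), 1(W), all W → L
n=7: reaches L-position 6 → W
n=8: only reaches 7(W), 3(W), all W → L
n=9: reaches L-position 8 → W
n=10: only reaches 9(W), 5(W), all W → L
n=11: reaches L-position 10 → W
n=12: only reaches 11(W), 7(W), all W → L
n=13: reaches L-position 12 → W
n=14: only reaches 13(W), 9(W), all W → L
n=15: reaches L-position 14 → W
n=16: only reaches 15(W), 11(W), all W → L
n=17: reaches L-position 16 → W
n=18: only reaches 17(W), 13(W), all W → L
n=19: reaches L-position 18 → W
L entries with 0 ≤ n ≤ 19: n = 0, 2, 4, 6, 8, 10, 12, 14, 16, 18; that makes 10.

10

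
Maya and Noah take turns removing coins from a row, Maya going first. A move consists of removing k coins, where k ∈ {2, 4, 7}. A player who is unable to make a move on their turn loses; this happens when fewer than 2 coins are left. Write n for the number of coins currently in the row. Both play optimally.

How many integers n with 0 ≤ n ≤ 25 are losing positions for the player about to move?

9

Use the standard recursion: the mover loses at a terminal position; elsewhere, the mover wins exactly when some move hands the opponent an L position.
n=0: no move → L
n=1: no move → L
n=2: can move to 0, which is L ⇒ W
n=3: can move to 1, which is L ⇒ W
n=4: can move to 0, which is L ⇒ W
n=5: can move to 1, which is L ⇒ W
n=6: moves to 4(W), 2(W); every one is W ⇒ L
n=7: can move to 0, which is L ⇒ W
n=8: can move to 6, which is L ⇒ W
n=9: moves to 7(W), 5(W), 2(W); every one is W ⇒ L
n=10: can move to 6, which is L ⇒ W
n=11: can move to 9, which is L ⇒ W
n=12: moves to 10(W), 8(W), 5(W); every one is W ⇒ L
n=13: can move to 9, which is L ⇒ W
n=14: can move to 12, which is L ⇒ W
n=15: moves to 13(W), 11(W), 8(W); every one is W ⇒ L
n=16: can move to 12, which is L ⇒ W
n=17: can move to 15, which is L ⇒ W
n=18: moves to 16(W), 14(W), 11(W); every one is W ⇒ L
n=19: can move to 15, which is L ⇒ W
n=20: can move to 18, which is L ⇒ W
n=21: moves to 19(W), 17(W), 14(W); every one is W ⇒ L
n=22: can move to 18, which is L ⇒ W
n=23: can move to 21, which is L ⇒ W
n=24: moves to 22(W), 20(W), 17(W); every one is W ⇒ L
n=25: can move to 21, which is L ⇒ W
L entries with 0 ≤ n ≤ 25: n = 0, 1, 6, 9, 12, 15, 18, 21, 24; that makes 9.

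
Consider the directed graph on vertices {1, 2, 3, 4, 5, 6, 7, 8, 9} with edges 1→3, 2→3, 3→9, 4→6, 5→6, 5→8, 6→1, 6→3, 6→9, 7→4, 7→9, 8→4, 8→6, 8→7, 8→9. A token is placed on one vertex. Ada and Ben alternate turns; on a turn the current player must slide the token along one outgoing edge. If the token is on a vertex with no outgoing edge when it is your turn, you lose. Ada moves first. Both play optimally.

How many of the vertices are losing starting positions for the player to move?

5

Compute win/loss labels from the base case upward. A position with no move is L. Any other position is W if it can reach an L in one move, else L.
Every edge goes from a vertex to one that appears earlier in the order 9, 3, 1, 6, 4, 7, 8, 2, 5, so processing vertices in that order labels each vertex after all of its successors.
9: no outgoing edge → L
3: →9(L), so W
1: →3(W) only, which is W, so L
6: →1(L), so W
4: →6(W) only, which is W, so L
7: →4(L), so W
8: →4(L), so W
2: →3(W) only, which is W, so L
5: →8(W), 6(W) — all W, so L
The L vertices are 1, 2, 4, 5, 9; that is 5 in all.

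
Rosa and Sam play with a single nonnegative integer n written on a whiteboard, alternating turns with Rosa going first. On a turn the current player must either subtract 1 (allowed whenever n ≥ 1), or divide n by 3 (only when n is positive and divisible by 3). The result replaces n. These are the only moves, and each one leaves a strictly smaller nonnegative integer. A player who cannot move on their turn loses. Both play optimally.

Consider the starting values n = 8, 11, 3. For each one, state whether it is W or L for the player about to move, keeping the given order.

Use the standard recursion: the mover loses at a terminal position; elsewhere, the mover wins exactly when some move hands the opponent an L position.
n=0: no move → L
n=1: W (go to 0, an L position)
n=2: L (sole option 1(W) is W)
n=3: W (go to 2, an L position)
n=4: L (sole option 3(W) is W)
n=5: W (go to 4, an L position)
n=6: W (go to 2, an L position)
n=7: L (sole option 6(W) is W)
n=8: W (go to 7, an L position)
n=9: L (options 3(W), 8(W) are all W)
n=10: W (go to 9, an L position)
n=11: L (sole option 10(W) is W)

8: W, 11: L, 3: W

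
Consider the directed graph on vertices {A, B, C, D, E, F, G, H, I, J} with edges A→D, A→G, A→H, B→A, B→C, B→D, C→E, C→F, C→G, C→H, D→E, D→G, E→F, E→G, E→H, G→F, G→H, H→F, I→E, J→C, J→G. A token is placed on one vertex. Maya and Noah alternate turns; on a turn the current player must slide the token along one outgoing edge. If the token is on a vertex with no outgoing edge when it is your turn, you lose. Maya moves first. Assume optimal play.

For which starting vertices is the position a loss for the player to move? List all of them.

Label each position W (a win for the player to move) or L (a loss). A position with no legal move is L; any other position is W exactly when some move reaches an L, and L when every move reaches a W.
Every edge goes from a vertex to one that appears earlier in the order F, H, G, E, D, C, A, B, I, J, so processing vertices in that order labels each vertex after all of its successors.
F: no outgoing edge → L
H: can move to F, which is L ⇒ W
G: can move to F, which is L ⇒ W
E: can move to F, which is L ⇒ W
D: moves to E(W), G(W); every one is W ⇒ L
C: can move to F, which is L ⇒ W
A: can move to D, which is L ⇒ W
B: can move to D, which is L ⇒ W
I: the only move is to E(W), a W ⇒ L
J: moves to C(W), G(W); every one is W ⇒ L
The losing starting vertices are exactly the entries labelled L in this table (4 of them).

D, F, I, J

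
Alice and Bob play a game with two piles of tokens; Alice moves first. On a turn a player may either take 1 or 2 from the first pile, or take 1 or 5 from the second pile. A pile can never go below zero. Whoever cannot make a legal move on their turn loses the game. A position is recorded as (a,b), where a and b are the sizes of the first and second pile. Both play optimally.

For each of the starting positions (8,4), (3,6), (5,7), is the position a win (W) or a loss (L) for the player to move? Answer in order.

Use the standard recursion: the mover loses at a terminal position; elsewhere, the mover wins exactly when some move hands the opponent an L position.
No move ever increases a pile, so every position that can arise here has a ≤ 8 and b ≤ 7; it is enough to label the cells with 0 ≤ a ≤ 8 and 0 ≤ b ≤ 7.
Every move lowers a or b (never raises either), so fill the grid row by row in increasing a, and left to right within a row: each cell's successors are then already labelled.
      b=0  b=1  b=2  b=3  b=4  b=5  b=6  b=7
a=0:    L    W    L    W    L    W    L    W
a=1:    W    L    W    L    W    L    W    L
a=2:    W    W    W    W    W    W    W    W
a=3:    L    W    L    W    L    W    L    W
a=4:    W    L    W    L    W    L    W    L
a=5:    W    W    W    W    W    W    W    W
a=6:    L    W    L    W    L    W    L    W
a=7:    W    L    W    L    W    L    W    L
a=8:    W    W    W    W    W    W    W    W
Cells with no legal move (terminal, hence L): (0,0).
The remaining L cells, each justified by listing all of its moves:
(0,2): L (sole option (0,1)(W) is W)
(0,4): L (sole option (0,3)(W) is W)
(0,6): L (options (0,5)(W), (0,1)(W) are all W)
(1,1): L (options (0,1)(W), (1,0)(W) are all W)
(1,3): L (options (0,3)(W), (1,2)(W) are all W)
(1,5): L (options (0,5)(W), (1,4)(W), (1,0)(W) are all W)
(1,7): L (options (0,7)(W), (1,6)(W), (1,2)(W) are all W)
(3,0): L (options (2,0)(W), (1,0)(W) are all W)
(3,2): L (options (2,2)(W), (1,2)(W), (3,1)(W) are all W)
(3,4): L (options (2,4)(W), (1,4)(W), (3,3)(W) are all W)
(3,6): L (options (2,6)(W), (1,6)(W), (3,5)(W), (3,1)(W) are all W)
(4,1): L (options (3,1)(W), (2,1)(W), (4,0)(W) are all W)
(4,3): L (options (3,3)(W), (2,3)(W), (4,2)(W) are all W)
(4,5): L (options (3,5)(W), (2,5)(W), (4,4)(W), (4,0)(W) are all W)
(4,7): L (options (3,7)(W), (2,7)(W), (4,6)(W), (4,2)(W) are all W)
(6,0): L (options (5,0)(W), (4,0)(W) are all W)
(6,2): L (options (5,2)(W), (4,2)(W), (6,1)(W) are all W)
(6,4): L (options (5,4)(W), (4,4)(W), (6,3)(W) are all W)
(6,6): L (options (5,6)(W), (4,6)(W), (6,5)(W), (6,1)(W) are all W)
(7,1): L (options (6,1)(W), (5,1)(W), (7,0)(W) are all W)
(7,3): L (options (6,3)(W), (5,3)(W), (7,2)(W) are all W)
(7,5): L (options (6,5)(W), (5,5)(W), (7,4)(W), (7,0)(W) are all W)
(7,7): L (options (6,7)(W), (5,7)(W), (7,6)(W), (7,2)(W) are all W)
Every other cell has at least one move into one of the L cells above, so it is W.
(8,4): the move to (6,4) reaches an L cell, so W
(3,6): one of the L cells justified above, so L
(5,7): the move to (4,7) reaches an L cell, so W

(8,4): W, (3,6): L, (5,7): W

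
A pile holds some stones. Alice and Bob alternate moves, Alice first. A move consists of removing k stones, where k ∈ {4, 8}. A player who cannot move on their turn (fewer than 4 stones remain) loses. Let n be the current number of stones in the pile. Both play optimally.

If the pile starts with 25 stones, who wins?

Bob wins.

Use the standard recursion: the mover loses at a terminal position; elsewhere, the mover wins exactly when some move hands the opponent an L position.
n=0: no move → L
n=1: no move → L
n=2: no move → L
n=3: no move → L
n=4: reaches L-position 0 → W
n=5: reaches L-position 1 → W
n=6: reaches L-position 2 → W
n=7: reaches L-position 3 → W
n=8: reaches L-position 0 → W
n=9: reaches L-position 1 → W
n=10: reaches L-position 2 → W
n=11: reaches L-position 3 → W
n=12: only reaches 8(W), 4(W), all W → L
n=13: only reaches 9(W), 5(W), all W → L
n=14: only reaches 10(W), 6(W), all W → L
n=15: only reaches 11(W), 7(W), all W → L
n=16: reaches L-position 12 → W
n=17: reaches L-position 13 → W
n=18: reaches L-position 14 → W
n=19: reaches L-position 15 → W
n=20: reaches L-position 12 → W
n=21: reaches L-position 13 → W
n=22: reaches L-position 14 → W
n=23: reaches L-position 15 → W
n=24: only reaches 20(W), 16(W), all W → L
n=25: only reaches 21(W), 17(W), all W → L
Every move from 25 reaches a W position, so the mover loses.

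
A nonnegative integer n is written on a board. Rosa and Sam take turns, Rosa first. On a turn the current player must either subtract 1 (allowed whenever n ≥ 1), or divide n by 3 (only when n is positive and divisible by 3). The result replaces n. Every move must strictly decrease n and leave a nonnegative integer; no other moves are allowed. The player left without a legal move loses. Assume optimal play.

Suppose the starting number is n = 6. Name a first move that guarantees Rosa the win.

Build the W/L table. Terminal = L. A non-terminal position is W if it has a move to some L; otherwise it is L.
n=0: no move → L
n=1: W (go to 0, an L position)
n=2: L (sole option 1(W) is W)
n=3: W (go to 2, an L position)
n=4: L (sole option 3(W) is W)
n=5: W (go to 4, an L position)
n=6: W (go to 2, an L position)
From 6, the L positions reachable in one move are: 2.

Move to 2.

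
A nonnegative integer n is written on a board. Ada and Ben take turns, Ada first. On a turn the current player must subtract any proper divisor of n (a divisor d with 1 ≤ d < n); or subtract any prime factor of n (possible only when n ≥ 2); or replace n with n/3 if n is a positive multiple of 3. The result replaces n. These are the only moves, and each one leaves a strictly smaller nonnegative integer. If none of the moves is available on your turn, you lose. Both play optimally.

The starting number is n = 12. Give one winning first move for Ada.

Move to 4.

Build the W/L table. Terminal = L. A non-terminal position is W if it has a move to some L; otherwise it is L.
n=0: no move → L
n=1: no move → L
n=2: W (go to 0, an L position)
n=3: W (go to 0, an L position)
n=4: L (options 2(W), 3(W) are all W)
n=5: W (go to 0, an L position)
n=6: W (go to 4, an L position)
n=7: W (go to 0, an L position)
n=8: W (go to 4, an L position)
n=9: L (options 3(W), 6(W), 8(W) are all W)
n=10: W (go to 9, an L position)
n=11: W (go to 0, an L position)
n=12: W (go to 4, an L position)
From 12, the L positions reachable in one move are: 4, 9. Any move reaching one of these is winning.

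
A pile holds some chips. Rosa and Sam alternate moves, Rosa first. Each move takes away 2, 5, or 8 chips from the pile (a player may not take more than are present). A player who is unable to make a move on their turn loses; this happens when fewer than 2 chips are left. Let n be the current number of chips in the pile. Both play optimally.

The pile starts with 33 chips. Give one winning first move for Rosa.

Remove 2, leaving 31.

Work bottom-up. With no move the player to move loses. Otherwise the position is W if at least one move leads to an L position for the opponent, and L if every move leads to a W.
n=0: no move → L
n=1: no move → L
n=2: reaches L-position 0 → W
n=3: reaches L-position 1 → W
n=4: only reaches 2(W), which is W → L
n=5: reaches L-position 0 → W
n=6: reaches L-position 4 → W
n=7: only reaches 5(W), 2(W), all W → L
n=8: reaches L-position 0 → W
n=9: reaches L-position 7 → W
n=10: only reaches 8(W), 5(W), 2(W), all W → L
n=11: only reaches 9(W), 6(W), 3(W), all W → L
n=12: reaches L-position 10 → W
n=13: reaches L-position 11 → W
n=14: only reaches 12(W), 9(W), 6(W), all W → L
n=15: reaches L-position 10 → W
n=16: reaches L-position 14 → W
n=17: only reaches 15(W), 12(W), 9(W), all W → L
n=18: reaches L-position 10 → W
n=19: reaches L-position 17 → W
n=20: only reaches 18(W), 15(W), 12(W), all W → L
n=21: only reaches 19(W), 16(W), 13(W), all W → L
n=22: reaches L-position 20 → W
n=23: reaches L-position 21 → W
n=24: only reaches 22(W), 19(W), 16(W), all W → L
n=25: reaches L-position 20 → W
n=26: reaches L-position 24 → W
n=27: only reaches 25(W), 22(W), 19(W), all W → L
n=28: reaches L-position 20 → W
n=29: reaches L-position 27 → W
n=30: only reaches 28(W), 25(W), 22(W), all W → L
n=31: only reaches 29(W), 26(W), 23(W), all W → L
n=32: reaches L-position 30 → W
n=33: reaches L-position 31 → W
From 33, the L positions reachable in one move are: 31.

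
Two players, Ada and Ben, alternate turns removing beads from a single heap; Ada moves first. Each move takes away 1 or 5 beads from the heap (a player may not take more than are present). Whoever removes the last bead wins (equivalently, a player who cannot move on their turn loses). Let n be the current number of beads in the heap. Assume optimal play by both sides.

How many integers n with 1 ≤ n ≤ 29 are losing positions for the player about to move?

14

Classify positions by backward induction: terminal positions (no move available) are L. From any other position, the mover wins iff some move reaches an L.
n=0: no move → L
n=1: can move to 0, which is L ⇒ W
n=2: the only move is to 1(W), a W ⇒ L
n=3: can move to 2, which is L ⇒ W
n=4: the only move is to 3(W), a W ⇒ L
n=5: can move to 4, which is L ⇒ W
n=6: moves to 5(W), 1(W); every one is W ⇒ L
n=7: can move to 6, which is L ⇒ W
n=8: moves to 7(W), 3(W); every one is W ⇒ L
n=9: can move to 8, which is L ⇒ W
n=10: moves to 9(W), 5(W); every one is W ⇒ L
n=11: can move to 10, which is L ⇒ W
n=12: moves to 11(W), 7(W); every one is W ⇒ L
n=13: can move to 12, which is L ⇒ W
n=14: moves to 13(W), 9(W); every one is W ⇒ L
n=15: can move to 14, which is L ⇒ W
n=16: moves to 15(W), 11(W); every one is W ⇒ L
n=17: can move to 16, which is L ⇒ W
n=18: moves to 17(W), 13(W); every one is W ⇒ L
n=19: can move to 18, which is L ⇒ W
n=20: moves to 19(W), 15(W); every one is W ⇒ L
n=21: can move to 20, which is L ⇒ W
n=22: moves to 21(W), 17(W); every one is W ⇒ L
n=23: can move to 22, which is L ⇒ W
n=24: moves to 23(W), 19(W); every one is W ⇒ L
n=25: can move to 24, which is L ⇒ W
n=26: moves to 25(W), 21(W); every one is W ⇒ L
n=27: can move to 26, which is L ⇒ W
n=28: moves to 27(W), 23(W); every one is W ⇒ L
n=29: can move to 28, which is L ⇒ W
L entries with 1 ≤ n ≤ 29 (n=0 is outside the asked range and is not counted): n = 2, 4, 6, 8, 10, 12, 14, 16, 18, 20, 22, 24, 26, 28; that makes 14.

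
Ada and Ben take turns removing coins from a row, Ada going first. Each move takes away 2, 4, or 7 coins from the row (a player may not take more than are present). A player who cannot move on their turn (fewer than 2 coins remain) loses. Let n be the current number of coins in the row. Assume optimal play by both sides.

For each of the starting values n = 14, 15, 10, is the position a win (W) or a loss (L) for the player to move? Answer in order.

14: W, 15: L, 10: W

Classify positions by backward induction: terminal positions (no move available) are L. From any other position, the mover wins iff some move reaches an L.
n=0: no move → L
n=1: no move → L
n=2: →0(L), so W
n=3: →1(L), so W
n=4: →0(L), so W
n=5: →1(L), so W
n=6: →4(W), 2(W) — all W, so L
n=7: →0(L), so W
n=8: →6(L), so W
n=9: →7(W), 5(W), 2(W) — all W, so L
n=10: →6(L), so W
n=11: →9(L), so W
n=12: →10(W), 8(W), 5(W) — all W, so L
n=13: →9(L), so W
n=14: →12(L), so W
n=15: →13(W), 11(W), 8(W) — all W, so L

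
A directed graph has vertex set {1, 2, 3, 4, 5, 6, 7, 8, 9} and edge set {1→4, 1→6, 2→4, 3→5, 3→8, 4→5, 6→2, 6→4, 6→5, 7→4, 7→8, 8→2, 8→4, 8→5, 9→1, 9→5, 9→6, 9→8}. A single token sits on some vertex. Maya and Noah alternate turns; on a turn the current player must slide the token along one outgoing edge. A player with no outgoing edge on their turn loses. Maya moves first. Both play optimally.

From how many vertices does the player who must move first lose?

Classify positions by backward induction: terminal positions (no move available) are L. From any other position, the mover wins iff some move reaches an L.
Every edge goes from a vertex to one that appears earlier in the order 5, 4, 2, 8, 6, 7, 1, 9, 3, so processing vertices in that order labels each vertex after all of its successors.
5: no outgoing edge → L
4: →5(L), so W
2: →4(W) only, which is W, so L
8: →2(L), so W
6: →2(L), so W
7: →8(W), 4(W) — all W, so L
1: →6(W), 4(W) — all W, so L
9: →1(L), so W
3: →5(L), so W
The L vertices are 1, 2, 5, 7; that is 4 in all.

4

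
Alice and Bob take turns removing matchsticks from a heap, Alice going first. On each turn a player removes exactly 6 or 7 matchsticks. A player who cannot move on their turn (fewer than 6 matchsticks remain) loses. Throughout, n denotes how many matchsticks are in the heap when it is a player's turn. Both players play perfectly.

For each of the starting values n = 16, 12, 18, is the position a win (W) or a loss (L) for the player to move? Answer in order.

Use the standard recursion: the mover loses at a terminal position; elsewhere, the mover wins exactly when some move hands the opponent an L position.
n=0: no move → L
n=1: no move → L
n=2: no move → L
n=3: no move → L
n=4: no move → L
n=5: no move → L
n=6: reaches L-position 0 → W
n=7: reaches L-position 1 → W
n=8: reaches L-position 2 → W
n=9: reaches L-position 3 → W
n=10: reaches L-position 4 → W
n=11: reaches L-position 5 → W
n=12: reaches L-position 5 → W
n=13: only reaches 7(W), 6(W), all W → L
n=14: only reaches 8(W), 7(W), all W → L
n=15: only reaches 9(W), 8(W), all W → L
n=16: only reaches 10(W), 9(W), all W → L
n=17: only reaches 11(W), 10(W), all W → L
n=18: only reaches 12(W), 11(W), all W → L

16: L, 12: W, 18: L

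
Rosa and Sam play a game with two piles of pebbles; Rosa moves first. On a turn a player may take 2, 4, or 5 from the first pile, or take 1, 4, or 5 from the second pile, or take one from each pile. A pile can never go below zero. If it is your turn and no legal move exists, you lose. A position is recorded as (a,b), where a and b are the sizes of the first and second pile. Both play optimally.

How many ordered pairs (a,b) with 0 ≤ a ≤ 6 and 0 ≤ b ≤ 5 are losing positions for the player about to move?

11

Build the W/L table. Terminal = L. A non-terminal position is W if it has a move to some L; otherwise it is L.
Every move lowers a or b (never raises either), so fill the grid row by row in increasing a, and left to right within a row: each cell's successors are then already labelled.
      b=0  b=1  b=2  b=3  b=4  b=5
a=0:    L    W    L    W    W    W
a=1:    L    W    L    W    W    W
a=2:    W    W    W    W    L    W
a=3:    W    L    W    L    W    W
a=4:    W    L    W    L    W    W
a=5:    W    W    W    W    W    L
a=6:    W    W    W    W    W    L
Cells with no legal move (terminal, hence L): (0,0), (1,0).
The remaining L cells, each justified by listing all of its moves:
(0,2): →(0,1)(W) only, which is W, so L
(1,2): →(1,1)(W), (0,1)(W) — all W, so L
(2,4): →(0,4)(W), (2,3)(W), (2,0)(W), (1,3)(W) — all W, so L
(3,1): →(1,1)(W), (3,0)(W), (2,0)(W) — all W, so L
(3,3): →(1,3)(W), (3,2)(W), (2,2)(W) — all W, so L
(4,1): →(2,1)(W), (0,1)(W), (4,0)(W), (3,0)(W) — all W, so L
(4,3): →(2,3)(W), (0,3)(W), (4,2)(W), (3,2)(W) — all W, so L
(5,5): →(3,5)(W), (1,5)(W), (0,5)(W), (5,4)(W), (5,1)(W), (5,0)(W), (4,4)(W) — all W, so L
(6,5): →(4,5)(W), (2,5)(W), (1,5)(W), (6,4)(W), (6,1)(W), (6,0)(W), (5,4)(W) — all W, so L
Every other cell has at least one move into one of the L cells above, so it is W.
L cells per row: a=0: 2, a=1: 2, a=2: 1, a=3: 2, a=4: 2, a=5: 1, a=6: 1; total 11.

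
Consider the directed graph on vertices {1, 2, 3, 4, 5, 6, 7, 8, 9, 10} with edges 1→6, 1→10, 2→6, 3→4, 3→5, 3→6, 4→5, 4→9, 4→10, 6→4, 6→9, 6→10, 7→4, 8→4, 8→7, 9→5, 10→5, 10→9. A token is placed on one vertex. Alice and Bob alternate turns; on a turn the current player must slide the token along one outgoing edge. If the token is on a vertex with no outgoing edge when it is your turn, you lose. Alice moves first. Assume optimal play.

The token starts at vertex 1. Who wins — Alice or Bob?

Label each position W (a win for the player to move) or L (a loss). A position with no legal move is L; any other position is W exactly when some move reaches an L, and L when every move reaches a W.
Every edge goes from a vertex to one that appears earlier in the order 5, 9, 10, 4, 6, 3, 2, 1, 7, 8, so processing vertices in that order labels each vertex after all of its successors.
5: no outgoing edge → L
9: W (go to 5, an L position)
10: W (go to 5, an L position)
4: W (go to 5, an L position)
6: L (options 4(W), 10(W), 9(W) are all W)
3: W (go to 6, an L position)
2: W (go to 6, an L position)
1: W (go to 6, an L position)
7: L (sole option 4(W) is W)
8: W (go to 7, an L position)
The starting position 1 is W: Alice should move to 6, handing over an L position.

Alice wins.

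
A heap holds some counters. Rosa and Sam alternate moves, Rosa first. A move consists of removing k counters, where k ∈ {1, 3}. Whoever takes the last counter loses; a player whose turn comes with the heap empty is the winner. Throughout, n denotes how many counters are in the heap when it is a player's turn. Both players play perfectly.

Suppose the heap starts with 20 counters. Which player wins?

Rosa wins.

Use the standard recursion: the mover wins at a terminal position; elsewhere, the mover wins exactly when some move hands the opponent an L position.
n=0: no move; the opponent has just taken the last counter and therefore loses → W
n=1: only reaches 0(W), which is W → L
n=2: reaches L-position 1 → W
n=3: only reaches 2(W), 0(W), all W → L
n=4: reaches L-position 3 → W
n=5: only reaches 4(W), 2(W), all W → L
n=6: reaches L-position 5 → W
n=7: only reaches 6(W), 4(W), all W → L
n=8: reaches L-position 7 → W
n=9: only reaches 8(W), 6(W), all W → L
n=10: reaches L-position 9 → W
n=11: only reaches 10(W), 8(W), all W → L
n=12: reaches L-position 11 → W
n=13: only reaches 12(W), 10(W), all W → L
n=14: reaches L-position 13 → W
n=15: only reaches 14(W), 12(W), all W → L
n=16: reaches L-position 15 → W
n=17: only reaches 16(W), 14(W), all W → L
n=18: reaches L-position 17 → W
n=19: only reaches 18(W), 16(W), all W → L
n=20: reaches L-position 19 → W
From 20 Rosa can remove 1, leaving 19, reaching an L position.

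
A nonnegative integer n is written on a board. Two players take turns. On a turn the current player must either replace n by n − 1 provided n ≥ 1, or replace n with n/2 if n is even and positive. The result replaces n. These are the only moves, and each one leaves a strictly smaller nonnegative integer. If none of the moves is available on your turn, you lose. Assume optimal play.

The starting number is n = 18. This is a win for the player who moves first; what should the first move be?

Build the W/L table. Terminal = L. A non-terminal position is W if it has a move to some L; otherwise it is L.
n=0: no move → L
n=1: can move to 0, which is L ⇒ W
n=2: the only move is to 1(W), a W ⇒ L
n=3: can move to 2, which is L ⇒ W
n=4: can move to 2, which is L ⇒ W
n=5: the only move is to 4(W), a W ⇒ L
n=6: can move to 5, which is L ⇒ W
n=7: the only move is to 6(W), a W ⇒ L
n=8: can move to 7, which is L ⇒ W
n=9: the only move is to 8(W), a W ⇒ L
n=10: can move to 5, which is L ⇒ W
n=11: the only move is to 10(W), a W ⇒ L
n=12: can move to 11, which is L ⇒ W
n=13: the only move is to 12(W), a W ⇒ L
n=14: can move to 7, which is L ⇒ W
n=15: the only move is to 14(W), a W ⇒ L
n=16: can move to 15, which is L ⇒ W
n=17: the only move is to 16(W), a W ⇒ L
n=18: can move to 9, which is L ⇒ W
From 18, the L positions reachable in one move are: 9, 17. Any move reaching one of these is winning.

Move to 9.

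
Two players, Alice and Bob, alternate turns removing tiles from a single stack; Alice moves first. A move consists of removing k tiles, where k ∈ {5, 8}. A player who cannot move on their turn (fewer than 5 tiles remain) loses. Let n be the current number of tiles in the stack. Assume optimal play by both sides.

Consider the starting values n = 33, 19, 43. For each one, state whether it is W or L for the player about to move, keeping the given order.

33: W, 19: W, 43: L

Label each position W (a win for the player to move) or L (a loss). A position with no legal move is L; any other position is W exactly when some move reaches an L, and L when every move reaches a W.
n=0: no move → L
n=1: no move → L
n=2: no move → L
n=3: no move → L
n=4: no move → L
n=5: W (go to 0, an L position)
n=6: W (go to 1, an L position)
n=7: W (go to 2, an L position)
n=8: W (go to 3, an L position)
n=9: W (go to 4, an L position)
n=10: W (go to 2, an L position)
n=11: W (go to 3, an L position)
n=12: W (go to 4, an L position)
n=13: L (options 8(W), 5(W) are all W)
n=14: L (options 9(W), 6(W) are all W)
n=15: L (options 10(W), 7(W) are all W)
n=16: L (options 11(W), 8(W) are all W)
n=17: L (options 12(W), 9(W) are all W)
n=18: W (go to 13, an L position)
n=19: W (go to 14, an L position)
n=20: W (go to 15, an L position)
n=21: W (go to 16, an L position)
n=22: W (go to 17, an L position)
n=23: W (go to 15, an L position)
n=24: W (go to 16, an L position)
n=25: W (go to 17, an L position)
n=26: L (options 21(W), 18(W) are all W)
n=27: L (options 22(W), 19(W) are all W)
n=28: L (options 23(W), 20(W) are all W)
n=29: L (options 24(W), 21(W) are all W)
n=30: L (options 25(W), 22(W) are all W)
n=31: W (go to 26, an L position)
n=32: W (go to 27, an L position)
n=33: W (go to 28, an L position)
n=34: W (go to 29, an L position)
n=35: W (go to 30, an L position)
n=36: W (go to 28, an L position)
n=37: W (go to 29, an L position)
n=38: W (go to 30, an L position)
n=39: L (options 34(W), 31(W) are all W)
n=40: L (options 35(W), 32(W) are all W)
n=41: L (options 36(W), 33(W) are all W)
n=42: L (options 37(W), 34(W) are all W)
n=43: L (options 38(W), 35(W) are all W)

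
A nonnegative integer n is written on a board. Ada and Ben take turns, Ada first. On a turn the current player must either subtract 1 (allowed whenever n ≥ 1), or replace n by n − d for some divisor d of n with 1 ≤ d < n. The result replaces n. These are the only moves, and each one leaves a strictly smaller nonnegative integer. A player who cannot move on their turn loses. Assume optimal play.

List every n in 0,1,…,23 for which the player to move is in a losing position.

0, 2, 5, 7, 9, 11, 13, 15, 17, 19, 21, 23

Label each position W (a win for the player to move) or L (a loss). A position with no legal move is L; any other position is W exactly when some move reaches an L, and L when every move reaches a W.
n=0: no move → L
n=1: →0(L), so W
n=2: →1(W) only, which is W, so L
n=3: →2(L), so W
n=4: →2(L), so W
n=5: →4(W) only, which is W, so L
n=6: →5(L), so W
n=7: →6(W) only, which is W, so L
n=8: →7(L), so W
n=9: →6(W), 8(W) — all W, so L
n=10: →5(L), so W
n=11: →10(W) only, which is W, so L
n=12: →9(L), so W
n=13: →12(W) only, which is W, so L
n=14: →7(L), so W
n=15: →10(W), 12(W), 14(W) — all W, so L
n=16: →15(L), so W
n=17: →16(W) only, which is W, so L
n=18: →9(L), so W
n=19: →18(W) only, which is W, so L
n=20: →15(L), so W
n=21: →14(W), 18(W), 20(W) — all W, so L
n=22: →11(L), so W
n=23: →22(W) only, which is W, so L
The losing starting values of n are exactly the entries labelled L in this table (12 of them).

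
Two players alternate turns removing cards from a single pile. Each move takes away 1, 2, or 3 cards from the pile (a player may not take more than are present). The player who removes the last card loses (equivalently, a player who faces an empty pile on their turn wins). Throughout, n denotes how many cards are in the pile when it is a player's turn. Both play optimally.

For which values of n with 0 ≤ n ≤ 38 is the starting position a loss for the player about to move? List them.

Work bottom-up. With no move the player to move wins. Otherwise the position is W if at least one move leads to an L position for the opponent, and L if every move leads to a W.
n=0: no move; the opponent has just taken the last card and therefore loses → W
n=1: →0(W) only, which is W, so L
n=2: →1(L), so W
n=3: →1(L), so W
n=4: →1(L), so W
n=5: →4(W), 3(W), 2(W) — all W, so L
n=6: →5(L), so W
n=7: →5(L), so W
n=8: →5(L), so W
n=9: →8(W), 7(W), 6(W) — all W, so L
n=10: →9(L), so W
n=11: →9(L), so W
n=12: →9(L), so W
n=13: →12(W), 11(W), 10(W) — all W, so L
n=14: →13(L), so W
n=15: →13(L), so W
n=16: →13(L), so W
n=17: →16(W), 15(W), 14(W) — all W, so L
n=18: →17(L), so W
n=19: →17(L), so W
n=20: →17(L), so W
n=21: →20(W), 19(W), 18(W) — all W, so L
n=22: →21(L), so W
n=23: →21(L), so W
n=24: →21(L), so W
n=25: →24(W), 23(W), 22(W) — all W, so L
n=26: →25(L), so W
n=27: →25(L), so W
n=28: →25(L), so W
n=29: →28(W), 27(W), 26(W) — all W, so L
n=30: →29(L), so W
n=31: →29(L), so W
n=32: →29(L), so W
n=33: →32(W), 31(W), 30(W) — all W, so L
n=34: →33(L), so W
n=35: →33(L), so W
n=36: →33(L), so W
n=37: →36(W), 35(W), 34(W) — all W, so L
n=38: →37(L), so W
The losing starting values of n are exactly the entries labelled L in this table (10 of them).

1, 5, 9, 13, 17, 21, 25, 29, 33, 37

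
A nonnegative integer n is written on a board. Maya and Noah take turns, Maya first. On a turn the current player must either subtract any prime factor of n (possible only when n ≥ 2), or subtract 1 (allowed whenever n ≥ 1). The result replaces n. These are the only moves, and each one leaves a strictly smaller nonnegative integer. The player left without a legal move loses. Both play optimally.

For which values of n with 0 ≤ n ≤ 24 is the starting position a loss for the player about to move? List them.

Work bottom-up. With no move the player to move loses. Otherwise the position is W if at least one move leads to an L position for the opponent, and L if every move leads to a W.
n=0: no move → L
n=1: →0(L), so W
n=2: →0(L), so W
n=3: →0(L), so W
n=4: →2(W), 3(W) — all W, so L
n=5: →0(L), so W
n=6: →4(L), so W
n=7: →0(L), so W
n=8: →6(W), 7(W) — all W, so L
n=9: →8(L), so W
n=10: →8(L), so W
n=11: →0(L), so W
n=12: →9(W), 10(W), 11(W) — all W, so L
n=13: →0(L), so W
n=14: →12(L), so W
n=15: →12(L), so W
n=16: →14(W), 15(W) — all W, so L
n=17: →0(L), so W
n=18: →16(L), so W
n=19: →0(L), so W
n=20: →15(W), 18(W), 19(W) — all W, so L
n=21: →20(L), so W
n=22: →20(L), so W
n=23: →0(L), so W
n=24: →21(W), 22(W), 23(W) — all W, so L
Reading off the rows marked L gives the requested list; there are 7 such values of n.

0, 4, 8, 12, 16, 20, 24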